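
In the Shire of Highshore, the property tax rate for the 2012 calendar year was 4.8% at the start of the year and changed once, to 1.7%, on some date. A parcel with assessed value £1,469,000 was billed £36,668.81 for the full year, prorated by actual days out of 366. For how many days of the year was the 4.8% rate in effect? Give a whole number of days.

94 days

Let d = days at the first rate; then 366 − d days at the second rate.
£1,469,000 × [4.8%·d + 1.7%·(366−d)] / 366 = £36,668.81
Solving gives d = 94, so the new rate took effect on 4 April 2012.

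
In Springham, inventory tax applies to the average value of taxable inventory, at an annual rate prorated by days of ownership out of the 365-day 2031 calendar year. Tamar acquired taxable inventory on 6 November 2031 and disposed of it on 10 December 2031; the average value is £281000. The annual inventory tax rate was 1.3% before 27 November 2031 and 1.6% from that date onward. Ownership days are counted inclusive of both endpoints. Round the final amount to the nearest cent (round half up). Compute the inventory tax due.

6 November – 26 November 2031: 21 days at 1.3% → £281000 × 1.3% × 21/365 = £210.1726
27 November – 10 December 2031: 14 days at 1.6% → £281000 × 1.6% × 14/365 = £172.4493
Total = £382.6219

£382.62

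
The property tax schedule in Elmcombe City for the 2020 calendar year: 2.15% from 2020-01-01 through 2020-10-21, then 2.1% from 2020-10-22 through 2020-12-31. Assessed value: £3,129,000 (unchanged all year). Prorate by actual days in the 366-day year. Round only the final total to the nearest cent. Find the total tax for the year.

2020-01-01 to 2020-10-21: 295 days at 2.15% → £3,129,000 × 2.15% × 295/366 = £54,223.1762
2020-10-22 to 2020-12-31: 71 days at 2.1% → £3,129,000 × 2.1% × 71/366 = £12,746.8279
Total = £66,970.0041

£66,970.00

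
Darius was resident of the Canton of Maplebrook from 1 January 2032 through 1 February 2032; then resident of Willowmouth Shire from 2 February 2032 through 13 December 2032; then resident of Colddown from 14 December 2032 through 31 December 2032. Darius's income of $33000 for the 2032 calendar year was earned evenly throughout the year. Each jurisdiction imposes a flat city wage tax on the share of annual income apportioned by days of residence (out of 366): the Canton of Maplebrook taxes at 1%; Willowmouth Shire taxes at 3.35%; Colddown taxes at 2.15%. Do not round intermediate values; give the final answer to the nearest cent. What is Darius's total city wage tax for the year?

$1018.22

The Canton of Maplebrook, 1 January – 1 February 2032: 32 days → $33000 × 1% × 32/366 = $28.8525
Willowmouth Shire, 2 February – 13 December 2032: 316 days → $33000 × 3.35% × 316/366 = $954.4754
Colddown, 14 December – 31 December 2032: 18 days → $33000 × 2.15% × 18/366 = $34.8934
Total = $1018.2213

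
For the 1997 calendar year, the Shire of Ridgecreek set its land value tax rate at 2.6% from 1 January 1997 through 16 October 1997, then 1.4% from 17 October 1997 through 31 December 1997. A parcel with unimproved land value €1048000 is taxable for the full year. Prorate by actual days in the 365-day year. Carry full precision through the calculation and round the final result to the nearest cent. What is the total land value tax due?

€24629.44

1 January – 16 October 1997: 289 days at 2.6% → €1048000 × 2.6% × 289/365 = €21574.4438
17 October – 31 December 1997: 76 days at 1.4% → €1048000 × 1.4% × 76/365 = €3054.9918
Total = €24629.4356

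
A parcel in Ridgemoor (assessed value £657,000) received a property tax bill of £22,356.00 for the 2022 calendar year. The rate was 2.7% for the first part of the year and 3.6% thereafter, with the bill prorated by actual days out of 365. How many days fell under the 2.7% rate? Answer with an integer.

Let d = days at the first rate; then 365 − d days at the second rate.
£657,000 × [2.7%·d + 3.6%·(365−d)] / 365 = £22,356.00
Solving gives d = 80, so the new rate took effect on March 22, 2022.

80 days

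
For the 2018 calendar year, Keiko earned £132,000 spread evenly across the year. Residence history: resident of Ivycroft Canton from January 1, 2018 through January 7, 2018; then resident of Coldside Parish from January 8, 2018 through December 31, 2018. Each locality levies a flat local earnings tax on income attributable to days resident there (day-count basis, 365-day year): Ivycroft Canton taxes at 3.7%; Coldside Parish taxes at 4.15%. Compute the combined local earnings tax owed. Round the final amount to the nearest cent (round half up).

£5,466.61

Ivycroft Canton, January 1 – January 7, 2018: 7 days → £132,000 × 3.7% × 7/365 = £93.6658
Coldside Parish, January 8 – December 31, 2018: 358 days → £132,000 × 4.15% × 358/365 = £5,372.9425
Total = £5,466.6082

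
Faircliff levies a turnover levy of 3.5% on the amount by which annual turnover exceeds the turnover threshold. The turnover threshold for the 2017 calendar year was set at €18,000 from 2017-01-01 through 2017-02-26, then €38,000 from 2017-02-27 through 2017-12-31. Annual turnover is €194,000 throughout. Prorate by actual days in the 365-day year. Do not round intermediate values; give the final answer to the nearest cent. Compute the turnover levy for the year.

2017-01-01 to 2017-02-26: 57 days, exemption €18,000 → (€194,000 − €18,000) × 3.5% × 57/365 = €961.9726
2017-02-27 to 2017-12-31: 308 days, exemption €38,000 → (€194,000 − €38,000) × 3.5% × 308/365 = €4,607.3425
Total = €5,569.3151

€5,569.32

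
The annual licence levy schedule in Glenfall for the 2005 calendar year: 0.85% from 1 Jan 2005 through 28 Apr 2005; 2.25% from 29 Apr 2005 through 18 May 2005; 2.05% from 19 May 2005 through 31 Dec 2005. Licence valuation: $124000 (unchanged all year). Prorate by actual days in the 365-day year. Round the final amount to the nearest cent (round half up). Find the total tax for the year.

1 Jan – 28 Apr 2005: 118 days at 0.85% → $124000 × 0.85% × 118/365 = $340.7452
29 Apr – 18 May 2005: 20 days at 2.25% → $124000 × 2.25% × 20/365 = $152.8767
19 May – 31 Dec 2005: 227 days at 2.05% → $124000 × 2.05% × 227/365 = $1580.9151
Total = $2074.5370

$2074.54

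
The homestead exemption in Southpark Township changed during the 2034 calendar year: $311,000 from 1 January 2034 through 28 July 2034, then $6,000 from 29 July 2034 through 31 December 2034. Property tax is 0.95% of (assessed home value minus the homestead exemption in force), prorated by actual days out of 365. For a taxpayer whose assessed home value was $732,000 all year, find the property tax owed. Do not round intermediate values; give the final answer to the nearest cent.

1 January – 28 July 2034: 209 days, exemption $311,000 → ($732,000 − $311,000) × 0.95% × 209/365 = $2,290.1247
29 July – 31 December 2034: 156 days, exemption $6,000 → ($732,000 − $6,000) × 0.95% × 156/365 = $2,947.7589
Total = $5,237.8836

$5,237.88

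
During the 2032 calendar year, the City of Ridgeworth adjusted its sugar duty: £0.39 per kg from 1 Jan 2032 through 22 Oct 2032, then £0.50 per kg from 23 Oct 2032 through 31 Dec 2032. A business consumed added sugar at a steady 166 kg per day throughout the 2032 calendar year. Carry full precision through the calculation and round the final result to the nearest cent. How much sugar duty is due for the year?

1 Jan – 22 Oct 2032: 296 days × 166 kg/day = 49,136 kg at £0.39/kg → £19163.04
23 Oct – 31 Dec 2032: 70 days × 166 kg/day = 11,620 kg at £0.50/kg → £5810.00

£24973.04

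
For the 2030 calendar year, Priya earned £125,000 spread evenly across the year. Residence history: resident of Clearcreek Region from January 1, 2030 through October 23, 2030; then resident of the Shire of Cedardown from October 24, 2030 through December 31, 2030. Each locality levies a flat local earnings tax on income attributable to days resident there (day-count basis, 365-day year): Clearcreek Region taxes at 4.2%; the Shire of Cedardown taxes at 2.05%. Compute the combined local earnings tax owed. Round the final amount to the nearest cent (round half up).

Clearcreek Region, January 1 – October 23, 2030: 296 days → £125,000 × 4.2% × 296/365 = £4,257.5342
The Shire of Cedardown, October 24 – December 31, 2030: 69 days → £125,000 × 2.05% × 69/365 = £484.4178
Total = £4,741.9521

£4,741.95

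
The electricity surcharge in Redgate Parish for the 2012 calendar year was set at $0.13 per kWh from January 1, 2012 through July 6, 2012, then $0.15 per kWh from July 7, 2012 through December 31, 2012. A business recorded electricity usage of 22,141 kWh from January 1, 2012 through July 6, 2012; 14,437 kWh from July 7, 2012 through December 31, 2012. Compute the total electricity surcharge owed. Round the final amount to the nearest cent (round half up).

$5,043.88

January 1 – July 6, 2012: 22,141 kWh at $0.13/kWh → $2,878.33
July 7 – December 31, 2012: 14,437 kWh at $0.15/kWh → $2,165.55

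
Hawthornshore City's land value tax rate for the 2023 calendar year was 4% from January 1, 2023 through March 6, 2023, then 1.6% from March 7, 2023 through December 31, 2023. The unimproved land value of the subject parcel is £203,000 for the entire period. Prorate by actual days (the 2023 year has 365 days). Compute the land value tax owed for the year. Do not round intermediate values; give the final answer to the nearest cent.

£4,115.62

January 1 – March 6, 2023: 65 days at 4% → £203,000 × 4% × 65/365 = £1,446.0274
March 7 – December 31, 2023: 300 days at 1.6% → £203,000 × 1.6% × 300/365 = £2,669.5890
Total = £4,115.6164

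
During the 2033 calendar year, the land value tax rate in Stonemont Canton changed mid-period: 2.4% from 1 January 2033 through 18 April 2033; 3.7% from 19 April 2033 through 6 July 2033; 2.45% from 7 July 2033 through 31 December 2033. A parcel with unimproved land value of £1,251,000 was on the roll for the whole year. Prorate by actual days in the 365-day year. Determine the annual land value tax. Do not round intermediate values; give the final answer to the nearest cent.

£33,848.98

1 January – 18 April 2033: 108 days at 2.4% → £1,251,000 × 2.4% × 108/365 = £8,883.8137
19 April – 6 July 2033: 79 days at 3.7% → £1,251,000 × 3.7% × 79/365 = £10,018.2822
7 July – 31 December 2033: 178 days at 2.45% → £1,251,000 × 2.45% × 178/365 = £14,946.8795
Total = £33,848.9753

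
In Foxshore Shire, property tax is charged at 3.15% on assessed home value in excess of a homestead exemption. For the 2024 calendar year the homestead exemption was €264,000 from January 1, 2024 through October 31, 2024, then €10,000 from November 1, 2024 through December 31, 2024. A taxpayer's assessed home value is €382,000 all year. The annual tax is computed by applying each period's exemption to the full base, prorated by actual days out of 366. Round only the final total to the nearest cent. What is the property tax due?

€5,050.50

January 1 – October 31, 2024: 305 days, exemption €264,000 → (€382,000 − €264,000) × 3.15% × 305/366 = €3,097.5000
November 1 – December 31, 2024: 61 days, exemption €10,000 → (€382,000 − €10,000) × 3.15% × 61/366 = €1,953.0000
Total = €5,050.5000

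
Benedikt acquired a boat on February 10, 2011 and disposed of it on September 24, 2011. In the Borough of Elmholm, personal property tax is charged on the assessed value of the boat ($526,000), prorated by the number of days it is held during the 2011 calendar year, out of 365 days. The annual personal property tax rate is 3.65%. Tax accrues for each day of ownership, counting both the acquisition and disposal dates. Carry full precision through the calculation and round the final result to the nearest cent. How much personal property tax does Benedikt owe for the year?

$11,940.20

Days held (February 10 – September 24, 2011): 227 out of 365
Tax = $526,000 × 3.65% × 227/365 = $11,940.2000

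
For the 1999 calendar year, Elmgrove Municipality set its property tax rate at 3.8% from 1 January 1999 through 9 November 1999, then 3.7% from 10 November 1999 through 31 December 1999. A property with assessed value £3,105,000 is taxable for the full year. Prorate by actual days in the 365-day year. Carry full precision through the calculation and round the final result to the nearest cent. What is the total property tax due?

1 January – 9 November 1999: 313 days at 3.8% → £3,105,000 × 3.8% × 313/365 = £101,180.4658
10 November – 31 December 1999: 52 days at 3.7% → £3,105,000 × 3.7% × 52/365 = £16,367.1781
Total = £117,547.6438

£117,547.64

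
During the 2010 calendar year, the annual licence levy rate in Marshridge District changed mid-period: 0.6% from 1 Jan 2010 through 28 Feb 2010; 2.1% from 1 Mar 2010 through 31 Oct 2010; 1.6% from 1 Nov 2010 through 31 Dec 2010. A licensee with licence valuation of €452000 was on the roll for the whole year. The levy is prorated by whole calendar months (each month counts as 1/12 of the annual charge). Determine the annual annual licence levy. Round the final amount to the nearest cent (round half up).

1 Jan – 28 Feb 2010: 2 months at 0.6% → €452000 × 0.6% × 2/12 = €452.0000
1 Mar – 31 Oct 2010: 8 months at 2.1% → €452000 × 2.1% × 8/12 = €6328.0000
1 Nov – 31 Dec 2010: 2 months at 1.6% → €452000 × 1.6% × 2/12 = €1205.3333
Total = €7985.3333

€7985.33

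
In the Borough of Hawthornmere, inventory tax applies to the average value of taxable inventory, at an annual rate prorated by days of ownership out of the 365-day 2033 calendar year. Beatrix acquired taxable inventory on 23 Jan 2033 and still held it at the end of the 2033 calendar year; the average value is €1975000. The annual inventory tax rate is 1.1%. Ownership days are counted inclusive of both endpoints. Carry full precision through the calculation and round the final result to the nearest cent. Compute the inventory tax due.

€20415.55

Days held (23 Jan – 31 Dec 2033): 343 out of 365
Tax = €1975000 × 1.1% × 343/365 = €20415.5479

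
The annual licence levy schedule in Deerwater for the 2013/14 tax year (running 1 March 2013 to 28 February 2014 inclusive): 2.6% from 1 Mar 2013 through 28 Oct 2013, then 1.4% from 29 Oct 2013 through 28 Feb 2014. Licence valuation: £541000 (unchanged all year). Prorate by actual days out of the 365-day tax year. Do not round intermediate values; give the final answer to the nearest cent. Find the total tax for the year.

£11878.28

1 Mar – 28 Oct 2013: 242 days at 2.6% → £541000 × 2.6% × 242/365 = £9325.9507
29 Oct 2013 – 28 Feb 2014: 123 days at 1.4% → £541000 × 1.4% × 123/365 = £2552.3342
Total = £11878.2849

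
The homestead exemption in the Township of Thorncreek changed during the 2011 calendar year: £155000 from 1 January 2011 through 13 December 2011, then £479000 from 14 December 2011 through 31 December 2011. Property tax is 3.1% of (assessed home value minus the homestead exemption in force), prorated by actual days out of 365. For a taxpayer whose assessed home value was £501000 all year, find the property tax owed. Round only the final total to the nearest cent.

£10230.68

1 January – 13 December 2011: 347 days, exemption £155000 → (£501000 − £155000) × 3.1% × 347/365 = £10197.0466
14 December – 31 December 2011: 18 days, exemption £479000 → (£501000 − £479000) × 3.1% × 18/365 = £33.6329
Total = £10230.6795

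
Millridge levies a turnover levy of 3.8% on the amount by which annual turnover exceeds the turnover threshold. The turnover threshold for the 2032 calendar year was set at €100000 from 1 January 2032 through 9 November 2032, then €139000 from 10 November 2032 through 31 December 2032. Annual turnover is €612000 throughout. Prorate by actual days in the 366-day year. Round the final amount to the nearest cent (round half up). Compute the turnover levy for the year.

1 January – 9 November 2032: 314 days, exemption €100000 → (€612000 − €100000) × 3.8% × 314/366 = €16691.7596
10 November – 31 December 2032: 52 days, exemption €139000 → (€612000 − €139000) × 3.8% × 52/366 = €2553.6831
Total = €19245.4426

€19245.44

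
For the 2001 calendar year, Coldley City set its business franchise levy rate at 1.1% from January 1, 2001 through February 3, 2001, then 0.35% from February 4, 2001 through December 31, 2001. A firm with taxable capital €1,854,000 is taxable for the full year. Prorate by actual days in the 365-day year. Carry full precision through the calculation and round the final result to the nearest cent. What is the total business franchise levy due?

January 1 – February 3, 2001: 34 days at 1.1% → €1,854,000 × 1.1% × 34/365 = €1,899.7151
February 4 – December 31, 2001: 331 days at 0.35% → €1,854,000 × 0.35% × 331/365 = €5,884.5452
Total = €7,784.2603

€7,784.26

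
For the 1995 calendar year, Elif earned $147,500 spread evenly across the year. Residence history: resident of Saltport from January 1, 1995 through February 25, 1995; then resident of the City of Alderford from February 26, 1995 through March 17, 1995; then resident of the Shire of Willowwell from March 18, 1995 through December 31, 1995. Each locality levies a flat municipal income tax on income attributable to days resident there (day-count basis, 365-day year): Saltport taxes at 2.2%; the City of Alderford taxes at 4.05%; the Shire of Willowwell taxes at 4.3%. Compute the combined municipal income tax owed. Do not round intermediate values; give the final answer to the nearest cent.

Saltport, January 1 – February 25, 1995: 56 days → $147,500 × 2.2% × 56/365 = $497.8630
The City of Alderford, February 26 – March 17, 1995: 20 days → $147,500 × 4.05% × 20/365 = $327.3288
The Shire of Willowwell, March 18 – December 31, 1995: 289 days → $147,500 × 4.3% × 289/365 = $5,021.8699
Total = $5,847.0616

$5,847.06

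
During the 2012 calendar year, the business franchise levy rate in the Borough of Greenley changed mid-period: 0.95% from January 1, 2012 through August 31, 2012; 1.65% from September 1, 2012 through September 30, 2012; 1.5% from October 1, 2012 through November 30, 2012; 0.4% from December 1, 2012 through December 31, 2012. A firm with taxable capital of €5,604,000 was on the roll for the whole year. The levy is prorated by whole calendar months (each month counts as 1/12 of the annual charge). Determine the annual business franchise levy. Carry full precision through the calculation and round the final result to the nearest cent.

January 1 – August 31, 2012: 8 months at 0.95% → €5,604,000 × 0.95% × 8/12 = €35,492.0000
September 1 – September 30, 2012: 1 month at 1.65% → €5,604,000 × 1.65% × 1/12 = €7,705.5000
October 1 – November 30, 2012: 2 months at 1.5% → €5,604,000 × 1.5% × 2/12 = €14,010.0000
December 1 – December 31, 2012: 1 month at 0.4% → €5,604,000 × 0.4% × 1/12 = €1,868.0000
Total = €59,075.5000

€59,075.50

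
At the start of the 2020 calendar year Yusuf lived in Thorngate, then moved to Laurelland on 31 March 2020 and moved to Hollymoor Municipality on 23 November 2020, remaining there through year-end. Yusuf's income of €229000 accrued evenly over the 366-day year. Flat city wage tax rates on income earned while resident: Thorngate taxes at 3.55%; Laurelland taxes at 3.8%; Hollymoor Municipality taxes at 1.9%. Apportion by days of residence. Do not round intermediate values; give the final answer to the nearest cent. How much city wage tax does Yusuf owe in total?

€8097.59

Thorngate, 1 January – 30 March 2020: 90 days → €229000 × 3.55% × 90/366 = €1999.0574
Laurelland, 31 March – 22 November 2020: 237 days → €229000 × 3.8% × 237/366 = €5634.9016
Hollymoor Municipality, 23 November – 31 December 2020: 39 days → €229000 × 1.9% × 39/366 = €463.6311
Total = €8097.5902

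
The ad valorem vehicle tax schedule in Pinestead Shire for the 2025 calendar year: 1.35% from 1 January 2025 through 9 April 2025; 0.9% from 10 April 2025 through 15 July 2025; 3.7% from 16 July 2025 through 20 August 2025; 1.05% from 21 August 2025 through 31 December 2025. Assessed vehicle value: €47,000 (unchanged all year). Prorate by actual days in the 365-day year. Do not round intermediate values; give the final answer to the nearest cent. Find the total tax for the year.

€635.85

1 January – 9 April 2025: 99 days at 1.35% → €47,000 × 1.35% × 99/365 = €172.0973
10 April – 15 July 2025: 97 days at 0.9% → €47,000 × 0.9% × 97/365 = €112.4137
16 July – 20 August 2025: 36 days at 3.7% → €47,000 × 3.7% × 36/365 = €171.5178
21 August – 31 December 2025: 133 days at 1.05% → €47,000 × 1.05% × 133/365 = €179.8233
Total = €635.8521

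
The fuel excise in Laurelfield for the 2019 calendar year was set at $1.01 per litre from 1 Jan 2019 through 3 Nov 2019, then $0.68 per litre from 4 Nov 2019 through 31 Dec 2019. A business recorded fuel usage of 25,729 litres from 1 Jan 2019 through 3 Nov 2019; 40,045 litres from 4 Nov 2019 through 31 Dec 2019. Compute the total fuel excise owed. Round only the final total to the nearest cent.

$53,216.89

1 Jan – 3 Nov 2019: 25,729 litres at $1.01/litre → $25,986.29
4 Nov – 31 Dec 2019: 40,045 litres at $0.68/litre → $27,230.60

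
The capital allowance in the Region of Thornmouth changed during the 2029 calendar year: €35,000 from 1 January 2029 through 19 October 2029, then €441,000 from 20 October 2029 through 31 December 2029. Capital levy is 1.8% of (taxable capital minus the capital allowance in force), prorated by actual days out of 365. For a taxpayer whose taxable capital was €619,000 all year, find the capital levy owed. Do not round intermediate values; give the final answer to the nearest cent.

1 January – 19 October 2029: 292 days, exemption €35,000 → (€619,000 − €35,000) × 1.8% × 292/365 = €8,409.6000
20 October – 31 December 2029: 73 days, exemption €441,000 → (€619,000 − €441,000) × 1.8% × 73/365 = €640.8000
Total = €9,050.4000

€9,050.40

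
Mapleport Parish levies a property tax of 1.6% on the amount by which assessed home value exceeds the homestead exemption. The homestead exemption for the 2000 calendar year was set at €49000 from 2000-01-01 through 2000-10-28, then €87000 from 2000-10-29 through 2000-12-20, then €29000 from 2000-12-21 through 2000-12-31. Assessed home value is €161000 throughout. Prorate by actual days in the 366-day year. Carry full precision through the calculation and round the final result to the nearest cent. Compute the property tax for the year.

€1713.57

2000-01-01 to 2000-10-28: 302 days, exemption €49000 → (€161000 − €49000) × 1.6% × 302/366 = €1478.6448
2000-10-29 to 2000-12-20: 53 days, exemption €87000 → (€161000 − €87000) × 1.6% × 53/366 = €171.4536
2000-12-21 to 2000-12-31: 11 days, exemption €29000 → (€161000 − €29000) × 1.6% × 11/366 = €63.4754
Total = €1713.5738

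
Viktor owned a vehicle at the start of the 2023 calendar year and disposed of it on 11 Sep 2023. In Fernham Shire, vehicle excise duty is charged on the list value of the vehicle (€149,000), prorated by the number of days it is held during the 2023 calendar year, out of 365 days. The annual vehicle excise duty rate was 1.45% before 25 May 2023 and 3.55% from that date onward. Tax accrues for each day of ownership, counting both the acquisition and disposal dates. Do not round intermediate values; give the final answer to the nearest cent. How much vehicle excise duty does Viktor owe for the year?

1 Jan – 24 May 2023: 144 days at 1.45% → €149,000 × 1.45% × 144/365 = €852.3616
25 May – 11 Sep 2023: 110 days at 3.55% → €149,000 × 3.55% × 110/365 = €1,594.0959
Total = €2,446.4575

€2,446.46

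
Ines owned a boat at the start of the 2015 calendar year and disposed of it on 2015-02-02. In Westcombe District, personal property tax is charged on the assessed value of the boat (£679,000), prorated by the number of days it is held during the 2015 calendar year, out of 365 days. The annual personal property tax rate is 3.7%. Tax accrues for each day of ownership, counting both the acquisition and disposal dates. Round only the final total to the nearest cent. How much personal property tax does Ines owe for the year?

Days held (2015-01-01 to 2015-02-02): 33 out of 365
Tax = £679,000 × 3.7% × 33/365 = £2,271.3945

£2,271.39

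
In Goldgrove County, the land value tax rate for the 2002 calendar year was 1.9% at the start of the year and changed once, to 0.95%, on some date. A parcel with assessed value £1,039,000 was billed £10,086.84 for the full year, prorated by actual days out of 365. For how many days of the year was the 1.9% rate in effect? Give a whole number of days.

8 days

Let d = days at the first rate; then 365 − d days at the second rate.
£1,039,000 × [1.9%·d + 0.95%·(365−d)] / 365 = £10,086.84
Solving gives d = 8, so the new rate took effect on 9 January 2002.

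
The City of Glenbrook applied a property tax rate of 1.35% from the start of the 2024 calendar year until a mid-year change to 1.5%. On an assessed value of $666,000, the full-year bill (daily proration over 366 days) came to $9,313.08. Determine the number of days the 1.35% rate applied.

248 days

Let d = days at the first rate; then 366 − d days at the second rate.
$666,000 × [1.35%·d + 1.5%·(366−d)] / 366 = $9,313.08
Solving gives d = 248, so the new rate took effect on September 5, 2024.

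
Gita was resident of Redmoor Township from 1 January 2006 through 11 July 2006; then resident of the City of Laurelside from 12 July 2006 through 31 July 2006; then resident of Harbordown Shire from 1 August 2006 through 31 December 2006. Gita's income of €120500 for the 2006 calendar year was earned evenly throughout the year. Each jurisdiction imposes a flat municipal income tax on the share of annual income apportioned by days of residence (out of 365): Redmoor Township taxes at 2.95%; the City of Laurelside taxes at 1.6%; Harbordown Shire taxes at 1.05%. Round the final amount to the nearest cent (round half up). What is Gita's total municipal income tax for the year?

€2505.90

Redmoor Township, 1 January – 11 July 2006: 192 days → €120500 × 2.95% × 192/365 = €1869.8959
The City of Laurelside, 12 July – 31 July 2006: 20 days → €120500 × 1.6% × 20/365 = €105.6438
Harbordown Shire, 1 August – 31 December 2006: 153 days → €120500 × 1.05% × 153/365 = €530.3651
Total = €2505.9048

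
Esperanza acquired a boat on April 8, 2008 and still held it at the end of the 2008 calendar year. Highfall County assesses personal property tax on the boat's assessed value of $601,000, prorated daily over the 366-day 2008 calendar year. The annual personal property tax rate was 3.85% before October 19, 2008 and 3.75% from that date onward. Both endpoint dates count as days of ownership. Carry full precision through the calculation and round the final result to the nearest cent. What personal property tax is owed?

April 8 – October 18, 2008: 194 days at 3.85% → $601,000 × 3.85% × 194/366 = $12,264.6694
October 19 – December 31, 2008: 74 days at 3.75% → $601,000 × 3.75% × 74/366 = $4,556.7623
Total = $16,821.4317

$16,821.43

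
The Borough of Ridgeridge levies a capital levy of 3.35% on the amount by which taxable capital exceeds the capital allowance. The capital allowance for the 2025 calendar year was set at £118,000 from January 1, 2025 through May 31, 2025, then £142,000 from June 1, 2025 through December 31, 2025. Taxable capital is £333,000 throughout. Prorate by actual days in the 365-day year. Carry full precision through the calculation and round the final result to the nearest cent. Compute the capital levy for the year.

January 1 – May 31, 2025: 151 days, exemption £118,000 → (£333,000 − £118,000) × 3.35% × 151/365 = £2,979.6644
June 1 – December 31, 2025: 214 days, exemption £142,000 → (£333,000 − £142,000) × 3.35% × 214/365 = £3,751.4493
Total = £6,731.1137

£6,731.11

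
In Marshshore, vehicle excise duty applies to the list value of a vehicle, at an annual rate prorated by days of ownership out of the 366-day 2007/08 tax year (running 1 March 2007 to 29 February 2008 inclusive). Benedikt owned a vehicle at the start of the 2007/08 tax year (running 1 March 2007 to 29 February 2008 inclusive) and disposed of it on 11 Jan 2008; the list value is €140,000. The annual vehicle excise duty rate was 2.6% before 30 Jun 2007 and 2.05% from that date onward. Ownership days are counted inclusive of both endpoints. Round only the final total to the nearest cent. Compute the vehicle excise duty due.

€2,740.33

1 Mar – 29 Jun 2007: 121 days at 2.6% → €140,000 × 2.6% × 121/366 = €1,203.3880
30 Jun 2007 – 11 Jan 2008: 196 days at 2.05% → €140,000 × 2.05% × 196/366 = €1,536.9399
Total = €2,740.3279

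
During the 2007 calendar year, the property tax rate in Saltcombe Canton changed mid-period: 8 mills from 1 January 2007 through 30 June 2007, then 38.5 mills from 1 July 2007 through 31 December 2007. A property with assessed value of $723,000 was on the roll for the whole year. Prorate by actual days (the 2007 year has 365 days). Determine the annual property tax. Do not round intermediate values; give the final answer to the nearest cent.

1 January – 30 June 2007: 181 days at 8 mills → $723,000 × 0.8% × 181/365 = $2,868.2301
1 July – 31 December 2007: 184 days at 38.5 mills → $723,000 × 3.85% × 184/365 = $14,032.1425
Total = $16,900.3726

$16,900.37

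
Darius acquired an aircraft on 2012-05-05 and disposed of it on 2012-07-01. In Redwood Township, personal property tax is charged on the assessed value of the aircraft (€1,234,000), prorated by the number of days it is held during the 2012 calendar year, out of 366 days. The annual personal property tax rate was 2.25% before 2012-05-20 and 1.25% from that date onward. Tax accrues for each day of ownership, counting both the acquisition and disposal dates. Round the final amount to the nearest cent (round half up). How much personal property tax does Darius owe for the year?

2012-05-05 to 2012-05-19: 15 days at 2.25% → €1,234,000 × 2.25% × 15/366 = €1,137.9098
2012-05-20 to 2012-07-01: 43 days at 1.25% → €1,234,000 × 1.25% × 43/366 = €1,812.2268
Total = €2,950.1366

€2,950.14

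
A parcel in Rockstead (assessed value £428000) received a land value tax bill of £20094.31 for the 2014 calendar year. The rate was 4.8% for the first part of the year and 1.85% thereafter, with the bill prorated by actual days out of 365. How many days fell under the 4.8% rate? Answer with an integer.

Let d = days at the first rate; then 365 − d days at the second rate.
£428000 × [4.8%·d + 1.85%·(365−d)] / 365 = £20094.31
Solving gives d = 352, so the new rate took effect on 19 December 2014.

352 days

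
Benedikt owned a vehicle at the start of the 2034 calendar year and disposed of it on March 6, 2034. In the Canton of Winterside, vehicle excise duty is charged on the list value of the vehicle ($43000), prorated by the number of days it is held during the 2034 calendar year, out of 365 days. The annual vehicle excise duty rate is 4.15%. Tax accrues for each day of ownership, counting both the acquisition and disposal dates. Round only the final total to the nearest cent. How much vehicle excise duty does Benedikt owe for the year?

Days held (January 1 – March 6, 2034): 65 out of 365
Tax = $43000 × 4.15% × 65/365 = $317.7877

$317.79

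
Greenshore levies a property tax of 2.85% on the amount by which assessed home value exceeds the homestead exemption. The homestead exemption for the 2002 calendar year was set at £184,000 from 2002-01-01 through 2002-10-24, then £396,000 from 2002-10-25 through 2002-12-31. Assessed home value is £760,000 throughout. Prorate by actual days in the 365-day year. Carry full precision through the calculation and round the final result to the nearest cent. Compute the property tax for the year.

£15,290.37

2002-01-01 to 2002-10-24: 297 days, exemption £184,000 → (£760,000 − £184,000) × 2.85% × 297/365 = £13,357.6767
2002-10-25 to 2002-12-31: 68 days, exemption £396,000 → (£760,000 − £396,000) × 2.85% × 68/365 = £1,932.6904
Total = £15,290.3671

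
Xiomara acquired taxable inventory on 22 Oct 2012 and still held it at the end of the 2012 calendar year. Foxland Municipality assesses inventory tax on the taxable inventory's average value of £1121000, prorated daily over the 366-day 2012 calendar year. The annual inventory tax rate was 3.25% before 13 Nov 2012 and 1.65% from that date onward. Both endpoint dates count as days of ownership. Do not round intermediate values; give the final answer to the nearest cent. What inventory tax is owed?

£4666.24

22 Oct – 12 Nov 2012: 22 days at 3.25% → £1121000 × 3.25% × 22/366 = £2189.9317
13 Nov – 31 Dec 2012: 49 days at 1.65% → £1121000 × 1.65% × 49/366 = £2476.3074
Total = £4666.2391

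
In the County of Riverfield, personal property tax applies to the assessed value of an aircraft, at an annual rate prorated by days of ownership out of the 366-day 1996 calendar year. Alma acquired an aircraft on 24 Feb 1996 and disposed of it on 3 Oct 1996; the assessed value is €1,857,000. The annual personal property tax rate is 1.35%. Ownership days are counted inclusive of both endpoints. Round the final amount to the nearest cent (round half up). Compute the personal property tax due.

€15,274.59

Days held (24 Feb – 3 Oct 1996): 223 out of 366
Tax = €1,857,000 × 1.35% × 223/366 = €15,274.5861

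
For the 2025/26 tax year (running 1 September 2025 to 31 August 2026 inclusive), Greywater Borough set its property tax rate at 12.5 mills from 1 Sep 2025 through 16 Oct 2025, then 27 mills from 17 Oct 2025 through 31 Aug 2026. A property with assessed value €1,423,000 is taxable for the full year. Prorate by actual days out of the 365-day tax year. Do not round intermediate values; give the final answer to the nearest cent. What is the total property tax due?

1 Sep – 16 Oct 2025: 46 days at 12.5 mills → €1,423,000 × 1.25% × 46/365 = €2,241.7123
17 Oct 2025 – 31 Aug 2026: 319 days at 27 mills → €1,423,000 × 2.7% × 319/365 = €33,578.9014
Total = €35,820.6137

€35,820.61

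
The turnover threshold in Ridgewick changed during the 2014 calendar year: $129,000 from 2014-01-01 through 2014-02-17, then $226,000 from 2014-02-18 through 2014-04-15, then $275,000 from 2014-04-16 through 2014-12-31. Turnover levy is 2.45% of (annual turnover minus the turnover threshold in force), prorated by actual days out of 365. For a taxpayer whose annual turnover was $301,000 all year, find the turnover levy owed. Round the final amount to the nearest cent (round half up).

$1,294.88

2014-01-01 to 2014-02-17: 48 days, exemption $129,000 → ($301,000 − $129,000) × 2.45% × 48/365 = $554.1699
2014-02-18 to 2014-04-15: 57 days, exemption $226,000 → ($301,000 − $226,000) × 2.45% × 57/365 = $286.9521
2014-04-16 to 2014-12-31: 260 days, exemption $275,000 → ($301,000 − $275,000) × 2.45% × 260/365 = $453.7534
Total = $1,294.8753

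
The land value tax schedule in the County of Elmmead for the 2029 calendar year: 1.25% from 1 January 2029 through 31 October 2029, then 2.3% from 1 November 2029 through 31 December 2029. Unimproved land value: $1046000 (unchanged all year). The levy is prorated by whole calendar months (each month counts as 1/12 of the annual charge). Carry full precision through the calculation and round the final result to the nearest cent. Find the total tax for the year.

$14905.50

1 January – 31 October 2029: 10 months at 1.25% → $1046000 × 1.25% × 10/12 = $10895.8333
1 November – 31 December 2029: 2 months at 2.3% → $1046000 × 2.3% × 2/12 = $4009.6667
Total = $14905.5000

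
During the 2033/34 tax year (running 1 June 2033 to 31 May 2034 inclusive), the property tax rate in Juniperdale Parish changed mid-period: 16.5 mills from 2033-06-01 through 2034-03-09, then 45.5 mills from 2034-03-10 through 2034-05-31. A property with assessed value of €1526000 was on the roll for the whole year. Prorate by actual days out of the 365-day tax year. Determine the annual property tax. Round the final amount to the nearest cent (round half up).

2033-06-01 to 2034-03-09: 282 days at 16.5 mills → €1526000 × 1.65% × 282/365 = €19453.3644
2034-03-10 to 2034-05-31: 83 days at 45.5 mills → €1526000 × 4.55% × 83/365 = €15788.8740
Total = €35242.2384

€35242.24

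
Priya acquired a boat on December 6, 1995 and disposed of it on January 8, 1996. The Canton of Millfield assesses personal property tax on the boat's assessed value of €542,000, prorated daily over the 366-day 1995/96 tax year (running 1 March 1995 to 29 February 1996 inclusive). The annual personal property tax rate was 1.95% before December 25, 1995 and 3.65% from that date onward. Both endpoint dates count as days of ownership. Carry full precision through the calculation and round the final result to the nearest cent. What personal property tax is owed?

€1,359.44

December 6 – December 24, 1995: 19 days at 1.95% → €542,000 × 1.95% × 19/366 = €548.6639
December 25, 1995 – January 8, 1996: 15 days at 3.65% → €542,000 × 3.65% × 15/366 = €810.7787
Total = €1,359.4426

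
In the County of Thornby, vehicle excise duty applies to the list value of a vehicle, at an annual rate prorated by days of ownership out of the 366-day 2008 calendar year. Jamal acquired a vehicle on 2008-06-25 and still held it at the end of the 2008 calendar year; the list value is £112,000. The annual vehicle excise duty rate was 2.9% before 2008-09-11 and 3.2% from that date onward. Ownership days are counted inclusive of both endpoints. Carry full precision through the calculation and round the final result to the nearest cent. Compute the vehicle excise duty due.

2008-06-25 to 2008-09-10: 78 days at 2.9% → £112,000 × 2.9% × 78/366 = £692.1967
2008-09-11 to 2008-12-31: 112 days at 3.2% → £112,000 × 3.2% × 112/366 = £1,096.7432
Total = £1,788.9399

£1,788.94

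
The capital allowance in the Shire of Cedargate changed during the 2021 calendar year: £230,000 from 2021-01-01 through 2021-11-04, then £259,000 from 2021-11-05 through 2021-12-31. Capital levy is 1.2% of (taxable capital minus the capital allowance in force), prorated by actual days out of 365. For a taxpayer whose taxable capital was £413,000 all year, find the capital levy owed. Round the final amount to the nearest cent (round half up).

2021-01-01 to 2021-11-04: 308 days, exemption £230,000 → (£413,000 − £230,000) × 1.2% × 308/365 = £1,853.0630
2021-11-05 to 2021-12-31: 57 days, exemption £259,000 → (£413,000 − £259,000) × 1.2% × 57/365 = £288.5918
Total = £2,141.6548

£2,141.65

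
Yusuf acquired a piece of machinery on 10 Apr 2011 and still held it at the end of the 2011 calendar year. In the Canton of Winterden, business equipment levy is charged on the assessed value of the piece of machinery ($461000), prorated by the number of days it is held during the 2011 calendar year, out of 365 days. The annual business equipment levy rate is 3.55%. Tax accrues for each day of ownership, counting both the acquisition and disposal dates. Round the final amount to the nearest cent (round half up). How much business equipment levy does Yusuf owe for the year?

Days held (10 Apr – 31 Dec 2011): 266 out of 365
Tax = $461000 × 3.55% × 266/365 = $11926.6384

$11926.64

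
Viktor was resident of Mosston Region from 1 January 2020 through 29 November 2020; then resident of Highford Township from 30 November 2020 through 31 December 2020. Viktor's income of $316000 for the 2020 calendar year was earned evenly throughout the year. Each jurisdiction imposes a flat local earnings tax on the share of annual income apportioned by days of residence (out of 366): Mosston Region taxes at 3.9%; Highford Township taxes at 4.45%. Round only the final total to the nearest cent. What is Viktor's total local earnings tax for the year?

Mosston Region, 1 January – 29 November 2020: 334 days → $316000 × 3.9% × 334/366 = $11246.4918
Highford Township, 30 November – 31 December 2020: 32 days → $316000 × 4.45% × 32/366 = $1229.4645
Total = $12475.9563

$12475.96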